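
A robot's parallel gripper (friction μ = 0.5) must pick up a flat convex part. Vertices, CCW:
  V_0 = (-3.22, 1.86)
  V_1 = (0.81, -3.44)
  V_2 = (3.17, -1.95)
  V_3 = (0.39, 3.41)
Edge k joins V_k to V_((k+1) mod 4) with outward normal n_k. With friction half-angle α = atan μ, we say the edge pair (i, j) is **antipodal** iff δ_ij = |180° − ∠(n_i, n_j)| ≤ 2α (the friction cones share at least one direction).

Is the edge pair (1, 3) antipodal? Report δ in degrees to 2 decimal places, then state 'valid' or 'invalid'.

α = atan 0.5 = 26.57°;  2α = 53.13°
edge 1: e_1 = (+2.36, +1.49);  n_1 = (+0.5339, -0.8456)
edge 3: e_3 = (-3.61, -1.55);  n_3 = (-0.3945, +0.9189)
∠(n_1, n_3) = 170.97°
δ = |180° − 170.97°| = 9.03°
9.03° ≤ 2α = 53.13°  →  valid

δ = 9.03°, valid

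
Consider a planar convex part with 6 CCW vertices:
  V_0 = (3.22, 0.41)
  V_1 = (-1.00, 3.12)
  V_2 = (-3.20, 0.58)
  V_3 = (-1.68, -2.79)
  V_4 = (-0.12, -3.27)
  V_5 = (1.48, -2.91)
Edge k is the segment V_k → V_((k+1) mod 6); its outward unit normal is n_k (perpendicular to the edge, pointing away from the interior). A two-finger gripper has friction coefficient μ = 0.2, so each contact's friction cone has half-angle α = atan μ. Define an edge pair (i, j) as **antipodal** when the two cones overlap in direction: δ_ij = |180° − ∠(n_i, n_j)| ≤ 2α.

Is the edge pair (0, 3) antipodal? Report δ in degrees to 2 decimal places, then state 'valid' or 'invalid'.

δ = 15.61°, valid

α = atan 0.2 = 11.31°;  2α = 22.62°
edge 0: e_0 = (-4.22, +2.71);  n_0 = (+0.5404, +0.8414)
edge 3: e_3 = (+1.56, -0.48);  n_3 = (-0.2941, -0.9558)
∠(n_0, n_3) = 164.39°
δ = |180° − 164.39°| = 15.61°
15.61° ≤ 2α = 22.62°  →  valid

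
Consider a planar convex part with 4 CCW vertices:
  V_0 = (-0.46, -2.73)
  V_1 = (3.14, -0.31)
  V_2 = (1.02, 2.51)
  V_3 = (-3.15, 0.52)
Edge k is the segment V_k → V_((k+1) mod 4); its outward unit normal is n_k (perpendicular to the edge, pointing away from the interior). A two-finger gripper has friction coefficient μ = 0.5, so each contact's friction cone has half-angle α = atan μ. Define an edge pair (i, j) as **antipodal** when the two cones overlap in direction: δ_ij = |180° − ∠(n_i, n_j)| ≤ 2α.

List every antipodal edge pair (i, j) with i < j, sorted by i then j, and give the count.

count = 2; pairs: (0,2), (1,3)

α = atan 0.5 = 26.57°;  2α = 53.13°
n_0 = (+0.5579, -0.8299)
n_1 = (+0.7993, +0.6009)
n_2 = (-0.4307, +0.9025)
n_3 = (-0.7704, -0.6376)
  (0,1): δ = 86.98°  ·
  (0,2): δ = 8.40°  ✓
  (0,3): δ = 95.70°  ·
  (1,2): δ = 101.42°  ·
  (1,3): δ = 2.68°  ✓
  (2,3): δ = 75.90°  ·
antipodal pairs: 2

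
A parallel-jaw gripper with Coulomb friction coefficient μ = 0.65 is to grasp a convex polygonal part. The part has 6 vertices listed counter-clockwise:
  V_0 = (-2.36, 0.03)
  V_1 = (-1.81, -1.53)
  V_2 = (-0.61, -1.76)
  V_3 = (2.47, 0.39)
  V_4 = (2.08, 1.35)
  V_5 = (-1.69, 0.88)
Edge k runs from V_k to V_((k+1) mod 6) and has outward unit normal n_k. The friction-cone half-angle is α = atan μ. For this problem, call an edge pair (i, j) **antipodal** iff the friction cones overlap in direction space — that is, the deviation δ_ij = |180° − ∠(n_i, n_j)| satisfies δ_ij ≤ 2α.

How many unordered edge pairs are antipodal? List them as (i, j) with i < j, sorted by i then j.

α = atan 0.65 = 33.02°;  2α = 66.05°
n_0 = (-0.9431, -0.3325)
n_1 = (-0.1882, -0.9821)
n_2 = (+0.5724, -0.8200)
n_3 = (+0.9265, +0.3764)
n_4 = (-0.1237, +0.9923)
n_5 = (-0.7854, +0.6190)
  (0,1): δ = 120.27°  ·
  (0,2): δ = 74.50°  ·
  (0,3): δ = 2.69°  ✓
  (0,4): δ = 77.69°  ·
  (0,5): δ = 122.33°  ·
  (1,2): δ = 134.23°  ·
  (1,3): δ = 57.04°  ✓
  (1,4): δ = 17.96°  ✓
  (1,5): δ = 62.60°  ✓
  (2,3): δ = 102.81°  ·
  (2,4): δ = 27.81°  ✓
  (2,5): δ = 16.84°  ✓
  (3,4): δ = 105.00°  ·
  (3,5): δ = 60.36°  ✓
  (4,5): δ = 135.35°  ·
antipodal pairs: 7

count = 7; pairs: (0,3), (1,3), (1,4), (1,5), (2,4), (2,5), (3,5)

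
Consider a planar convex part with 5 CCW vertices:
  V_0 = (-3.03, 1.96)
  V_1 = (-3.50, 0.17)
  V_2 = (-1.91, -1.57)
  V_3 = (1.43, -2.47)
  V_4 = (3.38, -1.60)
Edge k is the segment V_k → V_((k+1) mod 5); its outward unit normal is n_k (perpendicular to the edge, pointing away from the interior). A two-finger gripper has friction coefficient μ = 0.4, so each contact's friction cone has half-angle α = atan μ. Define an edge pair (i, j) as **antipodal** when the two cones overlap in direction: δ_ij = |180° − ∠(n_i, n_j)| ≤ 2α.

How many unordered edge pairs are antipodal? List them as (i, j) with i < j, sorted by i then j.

count = 2; pairs: (1,4), (2,4)

α = atan 0.4 = 21.80°;  2α = 43.60°
n_0 = (-0.9672, +0.2540)
n_1 = (-0.7382, -0.6746)
n_2 = (-0.2602, -0.9656)
n_3 = (+0.4074, -0.9132)
n_4 = (+0.4855, +0.8742)
  (0,1): δ = 122.87°  ·
  (0,2): δ = 90.37°  ·
  (0,3): δ = 51.24°  ·
  (0,4): δ = 75.67°  ·
  (1,2): δ = 147.50°  ·
  (1,3): δ = 108.38°  ·
  (1,4): δ = 18.53°  ✓
  (2,3): δ = 140.87°  ·
  (2,4): δ = 13.97°  ✓
  (3,4): δ = 53.09°  ·
antipodal pairs: 2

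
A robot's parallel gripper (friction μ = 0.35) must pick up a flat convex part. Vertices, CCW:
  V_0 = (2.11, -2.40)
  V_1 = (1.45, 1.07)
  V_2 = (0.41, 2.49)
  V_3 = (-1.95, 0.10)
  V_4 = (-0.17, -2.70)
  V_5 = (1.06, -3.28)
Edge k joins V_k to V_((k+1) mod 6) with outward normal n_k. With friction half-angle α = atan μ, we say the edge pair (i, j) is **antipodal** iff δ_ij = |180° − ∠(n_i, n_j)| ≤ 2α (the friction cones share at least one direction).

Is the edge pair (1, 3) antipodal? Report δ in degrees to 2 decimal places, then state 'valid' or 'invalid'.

δ = 3.77°, valid

α = atan 0.35 = 19.29°;  2α = 38.58°
edge 1: e_1 = (-1.04, +1.42);  n_1 = (+0.8068, +0.5909)
edge 3: e_3 = (+1.78, -2.80);  n_3 = (-0.8439, -0.5365)
∠(n_1, n_3) = 176.23°
δ = |180° − 176.23°| = 3.77°
3.77° ≤ 2α = 38.58°  →  valid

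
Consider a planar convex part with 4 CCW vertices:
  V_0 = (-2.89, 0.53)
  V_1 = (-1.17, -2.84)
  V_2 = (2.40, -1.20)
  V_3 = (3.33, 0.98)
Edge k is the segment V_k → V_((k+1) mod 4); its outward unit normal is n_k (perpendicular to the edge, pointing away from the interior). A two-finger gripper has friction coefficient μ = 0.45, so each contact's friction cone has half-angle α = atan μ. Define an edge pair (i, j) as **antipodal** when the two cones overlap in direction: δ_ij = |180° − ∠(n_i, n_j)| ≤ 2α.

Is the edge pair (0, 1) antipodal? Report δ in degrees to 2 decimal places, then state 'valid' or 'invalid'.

δ = 92.37°, invalid

α = atan 0.45 = 24.23°;  2α = 48.46°
edge 0: e_0 = (+1.72, -3.37);  n_0 = (-0.8907, -0.4546)
edge 1: e_1 = (+3.57, +1.64);  n_1 = (+0.4174, -0.9087)
∠(n_0, n_1) = 87.63°
δ = |180° − 87.63°| = 92.37°
92.37° > 2α = 48.46°  →  invalid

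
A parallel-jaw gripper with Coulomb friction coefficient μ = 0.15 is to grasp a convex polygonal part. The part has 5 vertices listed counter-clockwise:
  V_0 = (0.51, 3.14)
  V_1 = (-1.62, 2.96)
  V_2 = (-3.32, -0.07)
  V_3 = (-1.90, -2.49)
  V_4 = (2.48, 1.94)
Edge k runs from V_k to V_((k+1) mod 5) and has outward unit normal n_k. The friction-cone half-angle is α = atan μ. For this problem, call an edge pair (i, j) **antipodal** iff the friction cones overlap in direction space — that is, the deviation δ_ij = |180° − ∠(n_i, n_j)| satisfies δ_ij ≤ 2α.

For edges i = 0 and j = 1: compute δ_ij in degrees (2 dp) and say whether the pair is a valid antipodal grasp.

α = atan 0.15 = 8.53°;  2α = 17.06°
edge 0: e_0 = (-2.13, -0.18);  n_0 = (-0.0842, +0.9964)
edge 1: e_1 = (-1.70, -3.03);  n_1 = (-0.8721, +0.4893)
∠(n_0, n_1) = 55.87°
δ = |180° − 55.87°| = 124.13°
124.13° > 2α = 17.06°  →  invalid

δ = 124.13°, invalid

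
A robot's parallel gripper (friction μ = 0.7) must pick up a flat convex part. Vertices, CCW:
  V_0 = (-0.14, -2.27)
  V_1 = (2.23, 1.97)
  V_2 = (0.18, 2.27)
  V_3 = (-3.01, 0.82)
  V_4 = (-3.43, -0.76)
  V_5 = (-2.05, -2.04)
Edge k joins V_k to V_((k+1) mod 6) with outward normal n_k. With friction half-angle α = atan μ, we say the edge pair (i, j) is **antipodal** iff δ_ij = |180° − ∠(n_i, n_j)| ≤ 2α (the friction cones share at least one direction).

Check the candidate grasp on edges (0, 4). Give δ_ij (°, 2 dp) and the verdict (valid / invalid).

α = atan 0.7 = 34.99°;  2α = 69.98°
edge 0: e_0 = (+2.37, +4.24);  n_0 = (+0.8729, -0.4879)
edge 4: e_4 = (+1.38, -1.28);  n_4 = (-0.6800, -0.7332)
∠(n_0, n_4) = 103.64°
δ = |180° − 103.64°| = 76.36°
76.36° > 2α = 69.98°  →  invalid

δ = 76.36°, invalid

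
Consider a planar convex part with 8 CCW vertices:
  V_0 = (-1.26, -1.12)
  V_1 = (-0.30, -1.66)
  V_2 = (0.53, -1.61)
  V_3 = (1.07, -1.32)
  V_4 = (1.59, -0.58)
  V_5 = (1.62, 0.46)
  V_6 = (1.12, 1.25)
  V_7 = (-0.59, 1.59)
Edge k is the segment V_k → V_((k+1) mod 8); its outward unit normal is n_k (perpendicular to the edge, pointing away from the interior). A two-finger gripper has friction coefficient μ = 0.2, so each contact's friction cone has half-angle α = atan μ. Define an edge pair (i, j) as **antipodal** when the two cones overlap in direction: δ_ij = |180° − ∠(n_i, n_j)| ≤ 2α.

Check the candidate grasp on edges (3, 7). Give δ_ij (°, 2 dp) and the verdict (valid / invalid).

α = atan 0.2 = 11.31°;  2α = 22.62°
edge 3: e_3 = (+0.52, +0.74);  n_3 = (+0.8182, -0.5749)
edge 7: e_7 = (-0.67, -2.71);  n_7 = (-0.9708, +0.2400)
∠(n_3, n_7) = 158.79°
δ = |180° − 158.79°| = 21.21°
21.21° ≤ 2α = 22.62°  →  valid

δ = 21.21°, valid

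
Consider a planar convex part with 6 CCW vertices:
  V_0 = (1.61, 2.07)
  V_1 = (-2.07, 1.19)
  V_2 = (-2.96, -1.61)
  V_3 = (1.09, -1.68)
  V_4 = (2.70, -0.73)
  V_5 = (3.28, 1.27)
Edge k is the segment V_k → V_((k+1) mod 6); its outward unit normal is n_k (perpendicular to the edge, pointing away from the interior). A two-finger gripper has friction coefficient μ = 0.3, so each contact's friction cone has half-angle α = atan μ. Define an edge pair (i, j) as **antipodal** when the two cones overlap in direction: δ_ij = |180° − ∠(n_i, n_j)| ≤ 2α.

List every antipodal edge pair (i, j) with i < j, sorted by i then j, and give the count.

α = atan 0.3 = 16.70°;  2α = 33.40°
n_0 = (-0.2326, +0.9726)
n_1 = (-0.9530, +0.3029)
n_2 = (-0.0173, -0.9999)
n_3 = (+0.5082, -0.8612)
n_4 = (+0.9604, -0.2785)
n_5 = (+0.4320, +0.9019)
  (0,1): δ = 121.08°  ·
  (0,2): δ = 14.44°  ✓
  (0,3): δ = 17.09°  ✓
  (0,4): δ = 60.38°  ·
  (0,5): δ = 140.96°  ·
  (1,2): δ = 73.36°  ·
  (1,3): δ = 41.82°  ·
  (1,4): δ = 1.46°  ✓
  (1,5): δ = 82.04°  ·
  (2,3): δ = 148.47°  ·
  (2,4): δ = 105.18°  ·
  (2,5): δ = 24.61°  ✓
  (3,4): δ = 136.72°  ·
  (3,5): δ = 56.14°  ·
  (4,5): δ = 99.42°  ·
antipodal pairs: 4

count = 4; pairs: (0,2), (0,3), (1,4), (2,5)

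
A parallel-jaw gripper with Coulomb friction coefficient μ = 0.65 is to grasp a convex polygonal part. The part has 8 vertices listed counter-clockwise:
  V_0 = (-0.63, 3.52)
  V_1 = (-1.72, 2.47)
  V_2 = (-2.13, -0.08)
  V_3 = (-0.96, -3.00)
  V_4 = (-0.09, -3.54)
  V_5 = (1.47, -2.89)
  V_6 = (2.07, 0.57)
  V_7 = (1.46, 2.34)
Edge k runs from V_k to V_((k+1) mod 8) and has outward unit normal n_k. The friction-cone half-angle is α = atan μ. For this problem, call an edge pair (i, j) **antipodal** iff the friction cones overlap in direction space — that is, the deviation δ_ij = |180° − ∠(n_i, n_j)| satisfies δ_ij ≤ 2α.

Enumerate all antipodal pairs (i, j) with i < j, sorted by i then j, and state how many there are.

count = 12; pairs: (0,4), (0,5), (0,6), (1,4), (1,5), (1,6), (2,5), (2,6), (2,7), (3,6), (3,7), (4,7)

α = atan 0.65 = 33.02°;  2α = 66.05°
n_0 = (-0.6938, +0.7202)
n_1 = (-0.9873, +0.1587)
n_2 = (-0.9283, -0.3719)
n_3 = (-0.5274, -0.8496)
n_4 = (+0.3846, -0.9231)
n_5 = (+0.9853, -0.1709)
n_6 = (+0.9454, +0.3258)
n_7 = (+0.4916, +0.8708)
  (0,1): δ = 143.06°  ·
  (0,2): δ = 112.09°  ·
  (0,3): δ = 75.76°  ·
  (0,4): δ = 21.31°  ✓
  (0,5): δ = 36.23°  ✓
  (0,6): δ = 65.09°  ✓
  (0,7): δ = 106.62°  ·
  (1,2): δ = 149.03°  ·
  (1,3): δ = 112.69°  ·
  (1,4): δ = 58.25°  ✓
  (1,5): δ = 0.70°  ✓
  (1,6): δ = 28.15°  ✓
  (1,7): δ = 69.69°  ·
  (2,3): δ = 143.66°  ·
  (2,4): δ = 89.22°  ·
  (2,5): δ = 31.67°  ✓
  (2,6): δ = 2.82°  ✓
  (2,7): δ = 38.72°  ✓
  (3,4): δ = 125.55°  ·
  (3,5): δ = 68.01°  ·
  (3,6): δ = 39.16°  ✓
  (3,7): δ = 2.38°  ✓
  (4,5): δ = 122.46°  ·
  (4,6): δ = 93.60°  ·
  (4,7): δ = 52.07°  ✓
  (5,6): δ = 151.15°  ·
  (5,7): δ = 109.61°  ·
  (6,7): δ = 138.46°  ·
antipodal pairs: 12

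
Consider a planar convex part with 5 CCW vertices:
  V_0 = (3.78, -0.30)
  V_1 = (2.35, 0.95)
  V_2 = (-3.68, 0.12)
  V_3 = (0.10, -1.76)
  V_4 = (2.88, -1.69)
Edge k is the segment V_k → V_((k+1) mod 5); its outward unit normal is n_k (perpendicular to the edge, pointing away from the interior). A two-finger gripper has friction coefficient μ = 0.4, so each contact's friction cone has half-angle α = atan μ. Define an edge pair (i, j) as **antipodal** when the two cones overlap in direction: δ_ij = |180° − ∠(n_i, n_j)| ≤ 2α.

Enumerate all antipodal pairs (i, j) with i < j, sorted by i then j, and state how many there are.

α = atan 0.4 = 21.80°;  2α = 43.60°
n_0 = (+0.6581, +0.7529)
n_1 = (-0.1364, +0.9907)
n_2 = (-0.4453, -0.8954)
n_3 = (+0.0252, -0.9997)
n_4 = (+0.8394, -0.5435)
  (0,1): δ = 131.01°  ·
  (0,2): δ = 14.71°  ✓
  (0,3): δ = 42.60°  ✓
  (0,4): δ = 98.24°  ·
  (1,2): δ = 34.28°  ✓
  (1,3): δ = 6.39°  ✓
  (1,4): δ = 49.24°  ·
  (2,3): δ = 152.11°  ·
  (2,4): δ = 96.48°  ·
  (3,4): δ = 124.36°  ·
antipodal pairs: 4

count = 4; pairs: (0,2), (0,3), (1,2), (1,3)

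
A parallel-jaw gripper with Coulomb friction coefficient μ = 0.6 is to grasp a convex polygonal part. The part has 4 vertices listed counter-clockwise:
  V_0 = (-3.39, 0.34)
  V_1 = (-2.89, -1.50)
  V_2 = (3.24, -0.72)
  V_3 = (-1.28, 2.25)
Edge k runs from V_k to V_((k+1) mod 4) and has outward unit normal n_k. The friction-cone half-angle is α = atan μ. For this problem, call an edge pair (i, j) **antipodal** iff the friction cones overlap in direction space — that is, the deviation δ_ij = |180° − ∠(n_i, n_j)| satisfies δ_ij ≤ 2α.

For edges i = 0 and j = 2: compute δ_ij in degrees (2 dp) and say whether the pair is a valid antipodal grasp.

δ = 41.49°, valid

α = atan 0.6 = 30.96°;  2α = 61.93°
edge 0: e_0 = (+0.50, -1.84);  n_0 = (-0.9650, -0.2622)
edge 2: e_2 = (-4.52, +2.97);  n_2 = (+0.5491, +0.8357)
∠(n_0, n_2) = 138.51°
δ = |180° − 138.51°| = 41.49°
41.49° ≤ 2α = 61.93°  →  valid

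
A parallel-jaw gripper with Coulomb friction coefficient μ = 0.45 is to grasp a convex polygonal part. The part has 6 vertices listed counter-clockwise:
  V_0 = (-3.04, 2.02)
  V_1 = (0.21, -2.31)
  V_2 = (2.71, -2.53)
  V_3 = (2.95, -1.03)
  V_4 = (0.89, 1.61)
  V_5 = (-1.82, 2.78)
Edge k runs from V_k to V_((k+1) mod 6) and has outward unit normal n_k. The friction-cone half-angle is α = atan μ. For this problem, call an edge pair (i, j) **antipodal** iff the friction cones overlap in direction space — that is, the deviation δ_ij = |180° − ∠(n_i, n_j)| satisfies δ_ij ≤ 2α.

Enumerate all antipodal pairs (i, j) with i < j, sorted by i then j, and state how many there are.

α = atan 0.45 = 24.23°;  2α = 48.46°
n_0 = (-0.7998, -0.6003)
n_1 = (-0.0877, -0.9962)
n_2 = (+0.9874, -0.1580)
n_3 = (+0.7884, +0.6152)
n_4 = (+0.3964, +0.9181)
n_5 = (-0.5287, +0.8488)
  (0,1): δ = 131.92°  ·
  (0,2): δ = 45.98°  ✓
  (0,3): δ = 1.07°  ✓
  (0,4): δ = 29.76°  ✓
  (0,5): δ = 85.03°  ·
  (1,2): δ = 94.06°  ·
  (1,3): δ = 47.01°  ✓
  (1,4): δ = 18.32°  ✓
  (1,5): δ = 36.95°  ✓
  (2,3): δ = 132.94°  ·
  (2,4): δ = 104.26°  ·
  (2,5): δ = 48.99°  ·
  (3,4): δ = 151.32°  ·
  (3,5): δ = 96.04°  ·
  (4,5): δ = 124.73°  ·
antipodal pairs: 6

count = 6; pairs: (0,2), (0,3), (0,4), (1,3), (1,4), (1,5)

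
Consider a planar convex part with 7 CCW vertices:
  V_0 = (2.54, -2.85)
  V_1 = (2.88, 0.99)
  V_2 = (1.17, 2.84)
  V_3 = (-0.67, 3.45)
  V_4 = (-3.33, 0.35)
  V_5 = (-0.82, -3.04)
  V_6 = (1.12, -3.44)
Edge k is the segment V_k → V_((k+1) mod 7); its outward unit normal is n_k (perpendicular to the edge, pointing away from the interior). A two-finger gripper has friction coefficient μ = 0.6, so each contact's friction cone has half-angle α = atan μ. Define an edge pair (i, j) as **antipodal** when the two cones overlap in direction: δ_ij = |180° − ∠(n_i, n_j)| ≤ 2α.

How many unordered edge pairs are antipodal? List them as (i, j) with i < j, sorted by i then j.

α = atan 0.6 = 30.96°;  2α = 61.93°
n_0 = (+0.9961, -0.0882)
n_1 = (+0.7343, +0.6788)
n_2 = (+0.3147, +0.9492)
n_3 = (-0.7589, +0.6512)
n_4 = (-0.8037, -0.5951)
n_5 = (-0.2019, -0.9794)
n_6 = (+0.3837, -0.9235)
  (0,1): δ = 132.19°  ·
  (0,2): δ = 103.28°  ·
  (0,3): δ = 35.57°  ✓
  (0,4): δ = 41.58°  ✓
  (0,5): δ = 83.41°  ·
  (0,6): δ = 117.62°  ·
  (1,2): δ = 151.09°  ·
  (1,3): δ = 83.38°  ·
  (1,4): δ = 6.23°  ✓
  (1,5): δ = 35.60°  ✓
  (1,6): δ = 69.81°  ·
  (2,3): δ = 112.29°  ·
  (2,4): δ = 35.14°  ✓
  (2,5): δ = 6.69°  ✓
  (2,6): δ = 40.90°  ✓
  (3,4): δ = 102.85°  ·
  (3,5): δ = 61.02°  ✓
  (3,6): δ = 26.81°  ✓
  (4,5): δ = 138.17°  ·
  (4,6): δ = 103.95°  ·
  (5,6): δ = 145.79°  ·
antipodal pairs: 9

count = 9; pairs: (0,3), (0,4), (1,4), (1,5), (2,4), (2,5), (2,6), (3,5), (3,6)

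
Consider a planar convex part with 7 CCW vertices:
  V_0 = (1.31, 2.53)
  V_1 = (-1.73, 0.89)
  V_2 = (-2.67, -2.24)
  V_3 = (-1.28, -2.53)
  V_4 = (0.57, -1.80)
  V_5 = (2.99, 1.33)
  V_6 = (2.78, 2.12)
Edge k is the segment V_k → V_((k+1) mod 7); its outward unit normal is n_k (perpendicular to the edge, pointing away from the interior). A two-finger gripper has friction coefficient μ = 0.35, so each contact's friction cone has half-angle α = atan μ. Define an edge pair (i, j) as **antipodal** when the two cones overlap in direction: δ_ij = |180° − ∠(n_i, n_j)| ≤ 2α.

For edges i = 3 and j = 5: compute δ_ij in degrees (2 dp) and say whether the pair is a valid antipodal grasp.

δ = 96.65°, invalid

α = atan 0.35 = 19.29°;  2α = 38.58°
edge 3: e_3 = (+1.85, +0.73);  n_3 = (+0.3671, -0.9302)
edge 5: e_5 = (-0.21, +0.79);  n_5 = (+0.9664, +0.2569)
∠(n_3, n_5) = 83.35°
δ = |180° − 83.35°| = 96.65°
96.65° > 2α = 38.58°  →  invalid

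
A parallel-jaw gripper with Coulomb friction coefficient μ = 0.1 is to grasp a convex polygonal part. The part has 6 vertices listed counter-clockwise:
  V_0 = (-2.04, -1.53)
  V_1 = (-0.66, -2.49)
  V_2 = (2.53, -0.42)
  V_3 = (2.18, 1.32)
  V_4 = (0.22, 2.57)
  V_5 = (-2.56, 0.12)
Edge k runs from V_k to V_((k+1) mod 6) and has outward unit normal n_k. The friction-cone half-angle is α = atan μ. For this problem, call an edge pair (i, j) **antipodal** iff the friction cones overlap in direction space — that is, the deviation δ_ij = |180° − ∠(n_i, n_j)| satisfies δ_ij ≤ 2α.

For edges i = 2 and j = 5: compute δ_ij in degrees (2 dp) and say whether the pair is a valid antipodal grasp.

α = atan 0.1 = 5.71°;  2α = 11.42°
edge 2: e_2 = (-0.35, +1.74);  n_2 = (+0.9804, +0.1972)
edge 5: e_5 = (+0.52, -1.65);  n_5 = (-0.9538, -0.3006)
∠(n_2, n_5) = 173.88°
δ = |180° − 173.88°| = 6.12°
6.12° ≤ 2α = 11.42°  →  valid

δ = 6.12°, valid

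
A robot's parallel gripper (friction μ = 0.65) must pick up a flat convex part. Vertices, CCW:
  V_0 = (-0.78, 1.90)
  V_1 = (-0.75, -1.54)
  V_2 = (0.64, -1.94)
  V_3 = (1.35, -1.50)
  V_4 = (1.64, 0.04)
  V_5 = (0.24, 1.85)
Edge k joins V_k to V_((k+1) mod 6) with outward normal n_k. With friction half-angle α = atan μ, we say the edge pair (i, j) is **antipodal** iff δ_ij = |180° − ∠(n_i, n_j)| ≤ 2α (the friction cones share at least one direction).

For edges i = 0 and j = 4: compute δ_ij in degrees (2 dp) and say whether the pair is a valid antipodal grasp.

δ = 37.22°, valid

α = atan 0.65 = 33.02°;  2α = 66.05°
edge 0: e_0 = (+0.03, -3.44);  n_0 = (-1.0000, -0.0087)
edge 4: e_4 = (-1.40, +1.81);  n_4 = (+0.7910, +0.6118)
∠(n_0, n_4) = 142.78°
δ = |180° − 142.78°| = 37.22°
37.22° ≤ 2α = 66.05°  →  valid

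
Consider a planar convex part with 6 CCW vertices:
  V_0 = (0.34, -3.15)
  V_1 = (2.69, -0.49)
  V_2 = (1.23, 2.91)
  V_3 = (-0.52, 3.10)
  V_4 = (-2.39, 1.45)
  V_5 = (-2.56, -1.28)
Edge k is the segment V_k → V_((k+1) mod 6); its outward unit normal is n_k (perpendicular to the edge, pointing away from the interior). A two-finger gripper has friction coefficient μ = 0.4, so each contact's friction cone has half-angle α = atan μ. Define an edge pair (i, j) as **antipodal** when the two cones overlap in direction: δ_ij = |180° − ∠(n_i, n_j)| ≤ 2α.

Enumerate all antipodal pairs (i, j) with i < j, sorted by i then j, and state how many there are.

count = 5; pairs: (0,3), (0,4), (1,4), (1,5), (2,5)

α = atan 0.4 = 21.80°;  2α = 43.60°
n_0 = (+0.7494, -0.6621)
n_1 = (+0.9189, +0.3946)
n_2 = (+0.1079, +0.9942)
n_3 = (-0.6616, +0.7498)
n_4 = (-0.9981, +0.0622)
n_5 = (-0.5419, -0.8404)
  (0,1): δ = 115.30°  ·
  (0,2): δ = 54.74°  ·
  (0,3): δ = 7.12°  ✓
  (0,4): δ = 37.90°  ✓
  (0,5): δ = 98.64°  ·
  (1,2): δ = 119.44°  ·
  (1,3): δ = 71.82°  ·
  (1,4): δ = 26.80°  ✓
  (1,5): δ = 33.95°  ✓
  (2,3): δ = 132.38°  ·
  (2,4): δ = 87.37°  ·
  (2,5): δ = 26.62°  ✓
  (3,4): δ = 134.99°  ·
  (3,5): δ = 74.24°  ·
  (4,5): δ = 119.25°  ·
antipodal pairs: 5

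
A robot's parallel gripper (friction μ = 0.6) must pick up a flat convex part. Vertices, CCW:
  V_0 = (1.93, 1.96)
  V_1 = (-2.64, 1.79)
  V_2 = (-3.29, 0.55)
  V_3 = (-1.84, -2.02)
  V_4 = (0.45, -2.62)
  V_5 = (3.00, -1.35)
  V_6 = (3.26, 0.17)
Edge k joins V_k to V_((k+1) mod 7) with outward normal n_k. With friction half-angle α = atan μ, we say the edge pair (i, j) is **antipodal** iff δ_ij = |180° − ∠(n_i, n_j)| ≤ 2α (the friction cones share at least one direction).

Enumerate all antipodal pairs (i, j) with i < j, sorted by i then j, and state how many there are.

count = 7; pairs: (0,3), (0,4), (1,4), (1,5), (2,5), (2,6), (3,6)

α = atan 0.6 = 30.96°;  2α = 61.93°
n_0 = (-0.0372, +0.9993)
n_1 = (-0.8857, +0.4643)
n_2 = (-0.8709, -0.4914)
n_3 = (-0.2535, -0.9673)
n_4 = (+0.4458, -0.8951)
n_5 = (+0.9857, -0.1686)
n_6 = (+0.8027, +0.5964)
  (0,1): δ = 119.79°  ·
  (0,2): δ = 62.70°  ·
  (0,3): δ = 16.81°  ✓
  (0,4): δ = 24.34°  ✓
  (0,5): δ = 78.16°  ·
  (0,6): δ = 124.48°  ·
  (1,2): δ = 122.90°  ·
  (1,3): δ = 77.02°  ·
  (1,4): δ = 35.86°  ✓
  (1,5): δ = 17.96°  ✓
  (1,6): δ = 64.28°  ·
  (2,3): δ = 134.11°  ·
  (2,4): δ = 92.96°  ·
  (2,5): δ = 39.14°  ✓
  (2,6): δ = 7.18°  ✓
  (3,4): δ = 138.84°  ·
  (3,5): δ = 85.02°  ·
  (3,6): δ = 38.71°  ✓
  (4,5): δ = 126.18°  ·
  (4,6): δ = 79.86°  ·
  (5,6): δ = 133.68°  ·
antipodal pairs: 7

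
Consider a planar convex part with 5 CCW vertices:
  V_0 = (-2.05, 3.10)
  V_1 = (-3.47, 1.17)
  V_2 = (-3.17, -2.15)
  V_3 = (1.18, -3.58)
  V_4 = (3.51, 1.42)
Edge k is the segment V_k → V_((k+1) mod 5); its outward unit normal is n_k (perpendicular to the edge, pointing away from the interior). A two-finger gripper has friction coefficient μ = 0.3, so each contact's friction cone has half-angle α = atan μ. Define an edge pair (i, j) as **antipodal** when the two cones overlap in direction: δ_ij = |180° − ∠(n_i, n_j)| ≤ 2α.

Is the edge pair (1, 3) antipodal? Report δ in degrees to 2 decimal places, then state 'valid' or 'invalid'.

δ = 30.15°, valid

α = atan 0.3 = 16.70°;  2α = 33.40°
edge 1: e_1 = (+0.30, -3.32);  n_1 = (-0.9959, -0.0900)
edge 3: e_3 = (+2.33, +5.00);  n_3 = (+0.9064, -0.4224)
∠(n_1, n_3) = 149.85°
δ = |180° − 149.85°| = 30.15°
30.15° ≤ 2α = 33.40°  →  valid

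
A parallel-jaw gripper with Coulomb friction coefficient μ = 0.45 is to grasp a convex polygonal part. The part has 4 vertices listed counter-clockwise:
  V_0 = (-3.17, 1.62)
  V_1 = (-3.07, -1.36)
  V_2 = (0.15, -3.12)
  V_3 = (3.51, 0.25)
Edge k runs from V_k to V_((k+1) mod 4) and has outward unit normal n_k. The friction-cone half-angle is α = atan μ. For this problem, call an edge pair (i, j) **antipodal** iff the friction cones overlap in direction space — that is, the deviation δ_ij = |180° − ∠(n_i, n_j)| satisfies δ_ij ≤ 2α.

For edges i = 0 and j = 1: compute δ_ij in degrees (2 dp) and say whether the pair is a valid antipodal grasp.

α = atan 0.45 = 24.23°;  2α = 48.46°
edge 0: e_0 = (+0.10, -2.98);  n_0 = (-0.9994, -0.0335)
edge 1: e_1 = (+3.22, -1.76);  n_1 = (-0.4796, -0.8775)
∠(n_0, n_1) = 59.42°
δ = |180° − 59.42°| = 120.58°
120.58° > 2α = 48.46°  →  invalid

δ = 120.58°, invalid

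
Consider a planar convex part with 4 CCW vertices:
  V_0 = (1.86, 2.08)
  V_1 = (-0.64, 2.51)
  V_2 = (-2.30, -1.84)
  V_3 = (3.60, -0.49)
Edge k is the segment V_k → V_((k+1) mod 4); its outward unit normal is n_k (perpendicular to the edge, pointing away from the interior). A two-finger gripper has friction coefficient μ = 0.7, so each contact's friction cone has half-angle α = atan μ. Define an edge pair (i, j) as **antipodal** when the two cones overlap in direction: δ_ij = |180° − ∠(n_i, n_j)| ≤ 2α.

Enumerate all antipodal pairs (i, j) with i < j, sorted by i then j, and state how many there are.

count = 4; pairs: (0,2), (1,2), (1,3), (2,3)

α = atan 0.7 = 34.99°;  2α = 69.98°
n_0 = (+0.1695, +0.9855)
n_1 = (-0.9343, +0.3565)
n_2 = (+0.2230, -0.9748)
n_3 = (+0.8281, +0.5606)
  (0,1): δ = 101.13°  ·
  (0,2): δ = 22.65°  ✓
  (0,3): δ = 133.86°  ·
  (1,2): δ = 56.22°  ✓
  (1,3): δ = 54.99°  ✓
  (2,3): δ = 68.79°  ✓
antipodal pairs: 4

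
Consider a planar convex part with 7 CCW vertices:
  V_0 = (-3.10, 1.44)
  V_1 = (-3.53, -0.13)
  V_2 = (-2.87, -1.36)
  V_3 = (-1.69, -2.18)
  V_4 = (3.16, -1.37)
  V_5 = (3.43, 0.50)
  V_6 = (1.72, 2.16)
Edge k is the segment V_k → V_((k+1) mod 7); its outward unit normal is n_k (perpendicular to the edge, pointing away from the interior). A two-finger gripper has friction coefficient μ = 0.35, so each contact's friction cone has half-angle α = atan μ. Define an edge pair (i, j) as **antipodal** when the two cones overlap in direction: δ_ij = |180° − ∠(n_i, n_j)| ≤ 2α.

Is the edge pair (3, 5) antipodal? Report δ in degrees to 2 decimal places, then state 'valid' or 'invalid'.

α = atan 0.35 = 19.29°;  2α = 38.58°
edge 3: e_3 = (+4.85, +0.81);  n_3 = (+0.1647, -0.9863)
edge 5: e_5 = (-1.71, +1.66);  n_5 = (+0.6965, +0.7175)
∠(n_3, n_5) = 126.37°
δ = |180° − 126.37°| = 53.63°
53.63° > 2α = 38.58°  →  invalid

δ = 53.63°, invalid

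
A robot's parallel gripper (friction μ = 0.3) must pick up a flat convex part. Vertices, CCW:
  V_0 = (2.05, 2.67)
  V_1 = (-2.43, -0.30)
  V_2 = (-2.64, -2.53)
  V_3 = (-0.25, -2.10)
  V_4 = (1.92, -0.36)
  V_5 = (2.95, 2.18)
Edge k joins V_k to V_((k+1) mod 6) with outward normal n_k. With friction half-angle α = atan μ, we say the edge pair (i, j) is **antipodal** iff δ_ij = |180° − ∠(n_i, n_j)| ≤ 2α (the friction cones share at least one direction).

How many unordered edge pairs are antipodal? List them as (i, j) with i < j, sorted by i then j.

count = 3; pairs: (0,2), (0,3), (1,4)

α = atan 0.3 = 16.70°;  2α = 33.40°
n_0 = (-0.5526, +0.8335)
n_1 = (-0.9956, +0.0938)
n_2 = (+0.1771, -0.9842)
n_3 = (+0.6256, -0.7802)
n_4 = (+0.9267, -0.3758)
n_5 = (+0.4782, +0.8783)
  (0,1): δ = 128.92°  ·
  (0,2): δ = 23.34°  ✓
  (0,3): δ = 5.18°  ✓
  (0,4): δ = 34.38°  ·
  (0,5): δ = 117.89°  ·
  (1,2): δ = 74.42°  ·
  (1,3): δ = 45.90°  ·
  (1,4): δ = 16.69°  ✓
  (1,5): δ = 66.81°  ·
  (2,3): δ = 151.48°  ·
  (2,4): δ = 122.27°  ·
  (2,5): δ = 38.77°  ·
  (3,4): δ = 150.80°  ·
  (3,5): δ = 67.29°  ·
  (4,5): δ = 96.49°  ·
antipodal pairs: 3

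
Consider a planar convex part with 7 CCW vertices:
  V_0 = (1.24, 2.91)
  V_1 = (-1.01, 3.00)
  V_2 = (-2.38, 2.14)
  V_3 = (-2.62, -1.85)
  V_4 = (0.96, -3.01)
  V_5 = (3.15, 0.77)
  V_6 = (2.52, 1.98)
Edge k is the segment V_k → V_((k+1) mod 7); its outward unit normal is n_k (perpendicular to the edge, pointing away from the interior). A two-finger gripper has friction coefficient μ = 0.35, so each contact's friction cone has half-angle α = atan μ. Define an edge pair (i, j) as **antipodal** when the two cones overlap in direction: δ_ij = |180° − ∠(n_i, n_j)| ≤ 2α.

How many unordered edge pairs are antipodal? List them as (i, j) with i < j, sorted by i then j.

α = atan 0.35 = 19.29°;  2α = 38.58°
n_0 = (+0.0400, +0.9992)
n_1 = (-0.5317, +0.8470)
n_2 = (-0.9982, +0.0600)
n_3 = (-0.3082, -0.9513)
n_4 = (+0.8653, -0.5013)
n_5 = (+0.8870, +0.4618)
n_6 = (+0.5878, +0.8090)
  (0,1): δ = 145.59°  ·
  (0,2): δ = 91.15°  ·
  (0,3): δ = 15.66°  ✓
  (0,4): δ = 62.20°  ·
  (0,5): δ = 119.79°  ·
  (0,6): δ = 146.29°  ·
  (1,2): δ = 125.56°  ·
  (1,3): δ = 50.07°  ·
  (1,4): δ = 27.80°  ✓
  (1,5): δ = 85.39°  ·
  (1,6): δ = 111.88°  ·
  (2,3): δ = 104.51°  ·
  (2,4): δ = 26.64°  ✓
  (2,5): δ = 30.95°  ✓
  (2,6): δ = 57.44°  ·
  (3,4): δ = 102.13°  ·
  (3,5): δ = 44.54°  ·
  (3,6): δ = 18.05°  ✓
  (4,5): δ = 122.41°  ·
  (4,6): δ = 95.91°  ·
  (5,6): δ = 153.50°  ·
antipodal pairs: 5

count = 5; pairs: (0,3), (1,4), (2,4), (2,5), (3,6)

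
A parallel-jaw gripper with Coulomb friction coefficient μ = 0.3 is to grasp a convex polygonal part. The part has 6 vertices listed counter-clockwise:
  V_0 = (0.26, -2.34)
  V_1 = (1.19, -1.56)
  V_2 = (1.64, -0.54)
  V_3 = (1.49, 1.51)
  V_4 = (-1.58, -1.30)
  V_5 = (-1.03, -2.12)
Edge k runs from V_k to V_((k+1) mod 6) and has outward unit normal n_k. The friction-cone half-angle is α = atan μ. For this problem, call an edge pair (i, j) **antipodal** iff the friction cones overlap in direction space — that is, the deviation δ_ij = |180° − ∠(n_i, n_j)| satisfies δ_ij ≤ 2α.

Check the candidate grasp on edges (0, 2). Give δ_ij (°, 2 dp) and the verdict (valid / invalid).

δ = 125.80°, invalid

α = atan 0.3 = 16.70°;  2α = 33.40°
edge 0: e_0 = (+0.93, +0.78);  n_0 = (+0.6426, -0.7662)
edge 2: e_2 = (-0.15, +2.05);  n_2 = (+0.9973, +0.0730)
∠(n_0, n_2) = 54.20°
δ = |180° − 54.20°| = 125.80°
125.80° > 2α = 33.40°  →  invalid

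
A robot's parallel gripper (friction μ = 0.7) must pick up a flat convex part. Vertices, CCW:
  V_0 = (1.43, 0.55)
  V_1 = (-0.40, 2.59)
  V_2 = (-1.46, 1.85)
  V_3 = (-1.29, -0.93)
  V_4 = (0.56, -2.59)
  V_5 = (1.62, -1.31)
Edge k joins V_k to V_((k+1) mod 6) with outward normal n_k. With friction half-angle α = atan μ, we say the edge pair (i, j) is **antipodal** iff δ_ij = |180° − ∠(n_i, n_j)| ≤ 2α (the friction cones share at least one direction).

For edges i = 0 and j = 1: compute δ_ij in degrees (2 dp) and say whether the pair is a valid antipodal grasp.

δ = 96.97°, invalid

α = atan 0.7 = 34.99°;  2α = 69.98°
edge 0: e_0 = (-1.83, +2.04);  n_0 = (+0.7444, +0.6678)
edge 1: e_1 = (-1.06, -0.74);  n_1 = (-0.5724, +0.8200)
∠(n_0, n_1) = 83.03°
δ = |180° − 83.03°| = 96.97°
96.97° > 2α = 69.98°  →  invalid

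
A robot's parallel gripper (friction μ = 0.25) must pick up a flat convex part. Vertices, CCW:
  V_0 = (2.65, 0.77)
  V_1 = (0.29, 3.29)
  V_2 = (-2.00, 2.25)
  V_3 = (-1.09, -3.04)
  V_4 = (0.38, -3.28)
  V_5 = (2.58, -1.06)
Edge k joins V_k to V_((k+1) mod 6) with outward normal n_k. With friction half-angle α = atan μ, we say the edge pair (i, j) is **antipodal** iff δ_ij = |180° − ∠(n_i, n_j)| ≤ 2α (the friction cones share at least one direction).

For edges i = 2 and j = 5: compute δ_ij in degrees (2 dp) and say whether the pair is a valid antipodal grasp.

α = atan 0.25 = 14.04°;  2α = 28.07°
edge 2: e_2 = (+0.91, -5.29);  n_2 = (-0.9855, -0.1695)
edge 5: e_5 = (+0.07, +1.83);  n_5 = (+0.9993, -0.0382)
∠(n_2, n_5) = 168.05°
δ = |180° − 168.05°| = 11.95°
11.95° ≤ 2α = 28.07°  →  valid

δ = 11.95°, valid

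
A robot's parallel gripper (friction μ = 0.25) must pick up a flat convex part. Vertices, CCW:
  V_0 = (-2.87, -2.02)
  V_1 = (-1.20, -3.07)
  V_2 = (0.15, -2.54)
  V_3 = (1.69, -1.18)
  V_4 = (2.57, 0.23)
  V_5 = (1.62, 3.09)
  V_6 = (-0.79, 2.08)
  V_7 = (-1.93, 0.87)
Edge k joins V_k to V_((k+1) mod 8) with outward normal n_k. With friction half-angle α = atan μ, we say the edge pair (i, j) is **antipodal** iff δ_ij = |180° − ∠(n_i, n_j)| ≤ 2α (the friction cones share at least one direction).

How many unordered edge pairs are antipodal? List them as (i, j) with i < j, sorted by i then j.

α = atan 0.25 = 14.04°;  2α = 28.07°
n_0 = (-0.5323, -0.8466)
n_1 = (+0.3654, -0.9308)
n_2 = (+0.6619, -0.7496)
n_3 = (+0.8483, -0.5295)
n_4 = (+0.9490, +0.3152)
n_5 = (-0.3865, +0.9223)
n_6 = (-0.7278, +0.6857)
n_7 = (-0.9510, +0.3093)
  (0,1): δ = 126.41°  ·
  (0,2): δ = 106.39°  ·
  (0,3): δ = 89.81°  ·
  (0,4): δ = 39.47°  ·
  (0,5): δ = 54.90°  ·
  (0,6): δ = 78.87°  ·
  (0,7): δ = 104.14°  ·
  (1,2): δ = 159.99°  ·
  (1,3): δ = 143.40°  ·
  (1,4): δ = 93.06°  ·
  (1,5): δ = 1.30°  ✓
  (1,6): δ = 25.27°  ✓
  (1,7): δ = 50.55°  ·
  (2,3): δ = 163.42°  ·
  (2,4): δ = 113.07°  ·
  (2,5): δ = 18.71°  ✓
  (2,6): δ = 5.26°  ✓
  (2,7): δ = 30.53°  ·
  (3,4): δ = 129.66°  ·
  (3,5): δ = 35.29°  ·
  (3,6): δ = 11.32°  ✓
  (3,7): δ = 13.95°  ✓
  (4,5): δ = 85.64°  ·
  (4,6): δ = 61.67°  ·
  (4,7): δ = 36.39°  ·
  (5,6): δ = 156.03°  ·
  (5,7): δ = 130.76°  ·
  (6,7): δ = 154.72°  ·
antipodal pairs: 6

count = 6; pairs: (1,5), (1,6), (2,5), (2,6), (3,6), (3,7)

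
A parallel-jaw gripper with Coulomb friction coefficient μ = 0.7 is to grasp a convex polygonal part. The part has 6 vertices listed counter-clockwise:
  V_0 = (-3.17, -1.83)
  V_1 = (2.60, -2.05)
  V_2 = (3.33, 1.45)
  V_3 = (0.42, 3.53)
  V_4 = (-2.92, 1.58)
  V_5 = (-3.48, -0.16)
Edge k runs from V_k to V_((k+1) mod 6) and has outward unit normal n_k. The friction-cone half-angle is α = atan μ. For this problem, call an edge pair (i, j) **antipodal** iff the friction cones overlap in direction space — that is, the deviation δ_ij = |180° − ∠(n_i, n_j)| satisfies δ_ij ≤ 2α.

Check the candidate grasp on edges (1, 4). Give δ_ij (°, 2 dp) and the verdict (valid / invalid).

δ = 6.06°, valid

α = atan 0.7 = 34.99°;  2α = 69.98°
edge 1: e_1 = (+0.73, +3.50);  n_1 = (+0.9789, -0.2042)
edge 4: e_4 = (-0.56, -1.74);  n_4 = (-0.9519, +0.3064)
∠(n_1, n_4) = 173.94°
δ = |180° − 173.94°| = 6.06°
6.06° ≤ 2α = 69.98°  →  valid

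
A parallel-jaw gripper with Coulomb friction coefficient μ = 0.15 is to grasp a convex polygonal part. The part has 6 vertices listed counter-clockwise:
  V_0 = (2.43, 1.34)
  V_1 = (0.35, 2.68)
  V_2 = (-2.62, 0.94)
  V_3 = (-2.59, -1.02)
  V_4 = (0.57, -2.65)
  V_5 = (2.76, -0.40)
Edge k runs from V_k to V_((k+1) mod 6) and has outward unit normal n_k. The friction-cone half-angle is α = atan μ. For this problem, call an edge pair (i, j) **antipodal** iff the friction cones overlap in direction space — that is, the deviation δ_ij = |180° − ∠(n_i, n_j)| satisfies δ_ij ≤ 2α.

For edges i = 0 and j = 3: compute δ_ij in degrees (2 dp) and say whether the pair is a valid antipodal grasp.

α = atan 0.15 = 8.53°;  2α = 17.06°
edge 0: e_0 = (-2.08, +1.34);  n_0 = (+0.5416, +0.8407)
edge 3: e_3 = (+3.16, -1.63);  n_3 = (-0.4584, -0.8887)
∠(n_0, n_3) = 174.49°
δ = |180° − 174.49°| = 5.51°
5.51° ≤ 2α = 17.06°  →  valid

δ = 5.51°, valid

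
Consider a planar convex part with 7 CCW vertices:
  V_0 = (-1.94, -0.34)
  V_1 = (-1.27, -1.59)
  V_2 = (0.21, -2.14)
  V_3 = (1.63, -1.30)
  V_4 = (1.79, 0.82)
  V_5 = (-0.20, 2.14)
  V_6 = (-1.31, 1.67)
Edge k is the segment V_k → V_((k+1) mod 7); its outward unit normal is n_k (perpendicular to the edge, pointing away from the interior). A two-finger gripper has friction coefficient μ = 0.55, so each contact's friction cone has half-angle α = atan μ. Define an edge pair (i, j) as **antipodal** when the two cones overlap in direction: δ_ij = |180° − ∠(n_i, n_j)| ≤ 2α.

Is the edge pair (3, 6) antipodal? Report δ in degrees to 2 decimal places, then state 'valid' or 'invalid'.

α = atan 0.55 = 28.81°;  2α = 57.62°
edge 3: e_3 = (+0.16, +2.12);  n_3 = (+0.9972, -0.0753)
edge 6: e_6 = (-0.63, -2.01);  n_6 = (-0.9542, +0.2991)
∠(n_3, n_6) = 166.91°
δ = |180° − 166.91°| = 13.09°
13.09° ≤ 2α = 57.62°  →  valid

δ = 13.09°, valid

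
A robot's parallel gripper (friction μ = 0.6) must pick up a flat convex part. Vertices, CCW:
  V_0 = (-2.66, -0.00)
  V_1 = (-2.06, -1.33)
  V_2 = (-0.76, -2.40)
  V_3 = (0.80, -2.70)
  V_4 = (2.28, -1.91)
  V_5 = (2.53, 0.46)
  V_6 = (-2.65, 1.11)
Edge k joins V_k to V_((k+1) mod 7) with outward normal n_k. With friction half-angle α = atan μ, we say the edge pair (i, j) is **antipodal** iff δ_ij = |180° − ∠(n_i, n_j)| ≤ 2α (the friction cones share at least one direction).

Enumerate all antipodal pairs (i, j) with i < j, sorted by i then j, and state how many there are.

count = 8; pairs: (0,4), (0,5), (1,4), (1,5), (2,5), (3,5), (3,6), (4,6)

α = atan 0.6 = 30.96°;  2α = 61.93°
n_0 = (-0.9115, -0.4112)
n_1 = (-0.6355, -0.7721)
n_2 = (-0.1888, -0.9820)
n_3 = (+0.4709, -0.8822)
n_4 = (+0.9945, -0.1049)
n_5 = (+0.1245, +0.9922)
n_6 = (-1.0000, +0.0090)
  (0,1): δ = 153.74°  ·
  (0,2): δ = 125.17°  ·
  (0,3): δ = 86.19°  ·
  (0,4): δ = 30.30°  ✓
  (0,5): δ = 58.57°  ✓
  (0,6): δ = 155.20°  ·
  (1,2): δ = 151.43°  ·
  (1,3): δ = 112.45°  ·
  (1,4): δ = 56.56°  ✓
  (1,5): δ = 32.30°  ✓
  (1,6): δ = 128.94°  ·
  (2,3): δ = 141.02°  ·
  (2,4): δ = 85.14°  ·
  (2,5): δ = 3.73°  ✓
  (2,6): δ = 100.37°  ·
  (3,4): δ = 124.11°  ·
  (3,5): δ = 35.24°  ✓
  (3,6): δ = 61.39°  ✓
  (4,5): δ = 91.13°  ·
  (4,6): δ = 5.51°  ✓
  (5,6): δ = 83.36°  ·
antipodal pairs: 8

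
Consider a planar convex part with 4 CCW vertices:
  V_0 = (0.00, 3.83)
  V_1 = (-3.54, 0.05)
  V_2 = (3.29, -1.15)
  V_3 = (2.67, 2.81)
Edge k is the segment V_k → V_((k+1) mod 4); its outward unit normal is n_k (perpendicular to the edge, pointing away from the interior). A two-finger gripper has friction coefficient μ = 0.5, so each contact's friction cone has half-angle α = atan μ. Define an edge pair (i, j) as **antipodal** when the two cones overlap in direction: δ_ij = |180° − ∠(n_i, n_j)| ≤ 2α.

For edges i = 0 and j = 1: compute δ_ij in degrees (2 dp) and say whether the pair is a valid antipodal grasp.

α = atan 0.5 = 26.57°;  2α = 53.13°
edge 0: e_0 = (-3.54, -3.78);  n_0 = (-0.7299, +0.6836)
edge 1: e_1 = (+6.83, -1.20);  n_1 = (-0.1730, -0.9849)
∠(n_0, n_1) = 123.16°
δ = |180° − 123.16°| = 56.84°
56.84° > 2α = 53.13°  →  invalid

δ = 56.84°, invalid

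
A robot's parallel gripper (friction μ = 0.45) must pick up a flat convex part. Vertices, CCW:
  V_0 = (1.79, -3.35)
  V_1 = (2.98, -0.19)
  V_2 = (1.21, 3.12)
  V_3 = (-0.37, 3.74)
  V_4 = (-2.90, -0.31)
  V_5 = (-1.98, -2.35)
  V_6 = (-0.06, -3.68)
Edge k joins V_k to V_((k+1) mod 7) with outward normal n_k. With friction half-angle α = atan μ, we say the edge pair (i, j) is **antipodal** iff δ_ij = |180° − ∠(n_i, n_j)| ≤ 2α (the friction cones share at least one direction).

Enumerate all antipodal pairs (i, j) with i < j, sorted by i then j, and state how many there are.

α = atan 0.45 = 24.23°;  2α = 48.46°
n_0 = (+0.9358, -0.3524)
n_1 = (+0.8818, +0.4716)
n_2 = (+0.3653, +0.9309)
n_3 = (-0.8481, +0.5298)
n_4 = (-0.9116, -0.4111)
n_5 = (-0.5694, -0.8220)
n_6 = (+0.1756, -0.9845)
  (0,1): δ = 131.23°  ·
  (0,2): δ = 90.79°  ·
  (0,3): δ = 11.36°  ✓
  (0,4): δ = 44.91°  ✓
  (0,5): δ = 75.92°  ·
  (0,6): δ = 120.75°  ·
  (1,2): δ = 139.56°  ·
  (1,3): δ = 60.13°  ·
  (1,4): δ = 3.86°  ✓
  (1,5): δ = 27.15°  ✓
  (1,6): δ = 71.98°  ·
  (2,3): δ = 100.57°  ·
  (2,4): δ = 44.30°  ✓
  (2,5): δ = 13.29°  ✓
  (2,6): δ = 31.54°  ✓
  (3,4): δ = 123.73°  ·
  (3,5): δ = 92.72°  ·
  (3,6): δ = 47.89°  ✓
  (4,5): δ = 148.99°  ·
  (4,6): δ = 104.16°  ·
  (5,6): δ = 135.18°  ·
antipodal pairs: 8

count = 8; pairs: (0,3), (0,4), (1,4), (1,5), (2,4), (2,5), (2,6), (3,6)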